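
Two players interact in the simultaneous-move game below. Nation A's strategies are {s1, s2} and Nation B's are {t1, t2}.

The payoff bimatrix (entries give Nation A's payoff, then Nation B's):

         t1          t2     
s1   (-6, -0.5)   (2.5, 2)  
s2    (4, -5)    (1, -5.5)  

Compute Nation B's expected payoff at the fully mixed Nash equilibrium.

First find x, the probability Nation A plays s1, from Nation B's indifference between t1 and t2: −0.5x − 5(1−x) = 2x − 5.5(1−x), giving x = 1/6.
Since Nation B is indifferent in equilibrium, Nation B's expected payoff equals the payoff from either column against (1/6, 5/6). Using t1: −0.5(1/6) − 5(5/6) = -17/4.

-17/4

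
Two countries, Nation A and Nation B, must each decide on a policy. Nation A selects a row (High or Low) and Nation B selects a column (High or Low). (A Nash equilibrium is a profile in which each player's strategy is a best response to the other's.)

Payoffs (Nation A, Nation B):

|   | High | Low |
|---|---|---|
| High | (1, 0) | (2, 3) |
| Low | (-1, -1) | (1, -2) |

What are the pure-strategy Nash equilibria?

(High, Low)

(High, High): Nation B prefers Low (3 > 0) — not an equilibrium.
(High, Low): Nation A gets 2 ≥ 1 from Low, and Nation B gets 3 ≥ 0 from High — Nash equilibrium.
(Low, High): Nation A prefers High (1 > -1) — not an equilibrium.
(Low, Low): Nation A prefers High (2 > 1); Nation B prefers High (-1 > -2) — not an equilibrium.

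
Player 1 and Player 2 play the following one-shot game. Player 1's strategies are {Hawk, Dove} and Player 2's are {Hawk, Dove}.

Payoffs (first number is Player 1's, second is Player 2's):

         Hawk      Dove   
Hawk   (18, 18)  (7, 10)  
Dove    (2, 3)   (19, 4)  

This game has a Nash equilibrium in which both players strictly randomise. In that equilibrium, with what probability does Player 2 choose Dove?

Let q be the probability that Player 2 plays Hawk. In a completely mixed equilibrium, Player 1 must be indifferent between Hawk and Dove.
Player 1's expected payoff from Hawk is 18q + 7(1−q); from Dove it is 2q + 19(1−q).
Setting these equal: 11q + 7 = −17q + 19, so q = 3/7.
Therefore Player 2 plays Dove with probability 1 − 3/7 = 4/7.

4/7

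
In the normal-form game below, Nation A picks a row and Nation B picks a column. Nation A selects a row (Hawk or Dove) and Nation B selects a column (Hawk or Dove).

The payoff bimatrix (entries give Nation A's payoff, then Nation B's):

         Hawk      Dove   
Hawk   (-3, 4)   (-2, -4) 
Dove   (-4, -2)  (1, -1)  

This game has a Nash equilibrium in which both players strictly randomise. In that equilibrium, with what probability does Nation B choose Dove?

1/4

Let c be the probability that Nation B plays Hawk. In a completely mixed equilibrium, Nation A must be indifferent between Hawk and Dove.
Nation A's expected payoff from Hawk is −3c − 2(1−c); from Dove it is −4c + (1−c).
Setting these equal: −c − 2 = −5c + 1, so c = 3/4.
Therefore Nation B plays Dove with probability 1 − 3/4 = 1/4.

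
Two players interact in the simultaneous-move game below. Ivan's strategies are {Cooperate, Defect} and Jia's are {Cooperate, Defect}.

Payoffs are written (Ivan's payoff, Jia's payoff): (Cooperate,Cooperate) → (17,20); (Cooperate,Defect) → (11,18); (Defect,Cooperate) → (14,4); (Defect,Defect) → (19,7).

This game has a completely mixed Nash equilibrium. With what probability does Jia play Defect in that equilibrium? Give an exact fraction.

Let q be the probability that Jia plays Cooperate. In a completely mixed equilibrium, Ivan must be indifferent between Cooperate and Defect.
Ivan's expected payoff from Cooperate is 17q + 11(1−q); from Defect it is 14q + 19(1−q).
Setting these equal: 6q + 11 = −5q + 19, so q = 8/11.
Therefore Jia plays Defect with probability 1 − 8/11 = 3/11.

3/11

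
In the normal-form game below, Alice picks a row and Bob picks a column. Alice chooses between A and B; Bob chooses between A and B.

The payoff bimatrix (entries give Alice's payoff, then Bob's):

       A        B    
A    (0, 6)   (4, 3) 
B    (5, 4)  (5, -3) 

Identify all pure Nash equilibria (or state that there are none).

(A, A): Alice prefers B (5 > 0) — not an equilibrium.
(A, B): Alice prefers B (5 > 4); Bob prefers A (6 > 3) — not an equilibrium.
(B, A): Alice gets 5 ≥ 0 from A, and Bob gets 4 ≥ -3 from B — Nash equilibrium.
(B, B): Bob prefers A (4 > -3) — not an equilibrium.

(B, A)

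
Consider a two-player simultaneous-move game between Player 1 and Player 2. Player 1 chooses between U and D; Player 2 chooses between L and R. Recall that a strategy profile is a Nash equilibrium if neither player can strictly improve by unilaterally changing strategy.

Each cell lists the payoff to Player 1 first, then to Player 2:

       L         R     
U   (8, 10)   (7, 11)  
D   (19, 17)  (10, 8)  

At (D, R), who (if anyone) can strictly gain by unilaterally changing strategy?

Player 1 at (D, R) earns 10; deviating to U yields 7 — not better.
Player 2 earns 8; deviating to L yields 17 — a strict improvement.
Only Player 2 has a strictly profitable deviation.

Player 2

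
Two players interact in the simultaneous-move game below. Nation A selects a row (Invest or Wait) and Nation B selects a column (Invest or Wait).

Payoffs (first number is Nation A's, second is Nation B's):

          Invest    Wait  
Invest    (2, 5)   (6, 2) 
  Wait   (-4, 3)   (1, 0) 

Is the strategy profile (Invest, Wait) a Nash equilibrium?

No

At (Invest, Wait), Nation A earns 6; switching to Wait would give 1, so Nation A has no profitable deviation.
Nation B earns 2; switching to Invest would give 5, so Nation B would deviate.
Since at least one player can profitably deviate, this is not a Nash equilibrium.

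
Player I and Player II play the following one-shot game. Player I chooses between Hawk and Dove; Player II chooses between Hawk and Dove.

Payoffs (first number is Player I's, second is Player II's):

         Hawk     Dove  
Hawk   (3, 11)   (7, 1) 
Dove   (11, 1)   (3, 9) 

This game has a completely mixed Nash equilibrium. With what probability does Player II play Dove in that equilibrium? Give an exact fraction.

Let c be the probability that Player II plays Hawk. In a completely mixed equilibrium, Player I must be indifferent between Hawk and Dove.
Player I's expected payoff from Hawk is 3c + 7(1−c); from Dove it is 11c + 3(1−c).
Setting these equal: −4c + 7 = 8c + 3, so c = 1/3.
Therefore Player II plays Dove with probability 1 − 1/3 = 2/3.

2/3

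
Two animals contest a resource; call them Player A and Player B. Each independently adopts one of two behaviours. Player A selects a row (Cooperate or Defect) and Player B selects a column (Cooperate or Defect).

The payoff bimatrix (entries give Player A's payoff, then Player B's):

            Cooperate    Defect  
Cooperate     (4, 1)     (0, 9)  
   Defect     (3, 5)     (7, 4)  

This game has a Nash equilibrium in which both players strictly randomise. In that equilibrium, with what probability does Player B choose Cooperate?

7/8

Let c be the probability that Player B plays Cooperate. In a completely mixed equilibrium, Player A must be indifferent between Cooperate and Defect.
Player A's expected payoff from Cooperate is 4c; from Defect it is 3c + 7(1−c).
Setting these equal: 4c = −4c + 7, so c = 7/8.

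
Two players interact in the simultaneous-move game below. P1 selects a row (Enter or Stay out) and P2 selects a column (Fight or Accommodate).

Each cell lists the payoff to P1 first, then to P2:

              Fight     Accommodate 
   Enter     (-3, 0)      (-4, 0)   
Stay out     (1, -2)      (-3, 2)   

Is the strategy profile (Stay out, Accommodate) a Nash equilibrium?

At (Stay out, Accommodate), P1 earns -3; switching to Enter would give -4, so P1 has no profitable deviation.
P2 earns 2; switching to Fight would give -2, so P2 has no profitable deviation.
Neither player can gain by a unilateral deviation, so this profile is a Nash equilibrium.

Yes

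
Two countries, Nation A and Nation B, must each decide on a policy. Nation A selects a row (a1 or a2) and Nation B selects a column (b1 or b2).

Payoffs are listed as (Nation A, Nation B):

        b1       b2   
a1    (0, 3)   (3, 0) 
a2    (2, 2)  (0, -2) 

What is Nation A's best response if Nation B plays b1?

a2

Against b1, Nation A earns 0 from a1 and 2 from a2.
So a2 is the best response.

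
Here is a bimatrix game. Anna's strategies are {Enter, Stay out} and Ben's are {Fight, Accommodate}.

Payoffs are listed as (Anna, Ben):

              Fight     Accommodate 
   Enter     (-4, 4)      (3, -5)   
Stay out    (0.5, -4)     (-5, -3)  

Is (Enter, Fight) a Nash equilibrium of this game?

At (Enter, Fight), Anna earns -4; switching to Stay out would give 0.5, so Anna would deviate.
Ben earns 4; switching to Accommodate would give -5, so Ben has no profitable deviation.
Since at least one player can profitably deviate, this is not a Nash equilibrium.

No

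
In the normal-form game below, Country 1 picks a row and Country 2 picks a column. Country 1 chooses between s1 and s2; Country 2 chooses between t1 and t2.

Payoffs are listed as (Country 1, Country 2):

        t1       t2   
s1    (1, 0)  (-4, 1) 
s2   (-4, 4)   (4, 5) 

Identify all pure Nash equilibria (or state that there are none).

(s2, t2)

(s1, t1): Country 2 prefers t2 (1 > 0) — not an equilibrium.
(s1, t2): Country 1 prefers s2 (4 > -4) — not an equilibrium.
(s2, t1): Country 1 prefers s1 (1 > -4); Country 2 prefers t2 (5 > 4) — not an equilibrium.
(s2, t2): Country 1 gets 4 ≥ -4 from s1, and Country 2 gets 5 ≥ 4 from t1 — Nash equilibrium.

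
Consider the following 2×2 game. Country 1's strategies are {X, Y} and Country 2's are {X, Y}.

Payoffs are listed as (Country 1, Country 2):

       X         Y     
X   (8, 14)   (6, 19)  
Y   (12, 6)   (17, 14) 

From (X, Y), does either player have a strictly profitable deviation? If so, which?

Country 1

Country 1 at (X, Y) earns 6; deviating to Y yields 17 — a strict improvement.
Country 2 earns 19; deviating to X yields 14 — not better.
Only Country 1 has a strictly profitable deviation.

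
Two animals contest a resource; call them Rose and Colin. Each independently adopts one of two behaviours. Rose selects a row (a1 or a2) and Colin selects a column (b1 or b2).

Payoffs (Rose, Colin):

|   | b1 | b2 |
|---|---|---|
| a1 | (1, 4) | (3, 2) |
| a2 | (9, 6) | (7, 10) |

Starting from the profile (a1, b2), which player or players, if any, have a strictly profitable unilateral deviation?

Rose at (a1, b2) earns 3; deviating to a2 yields 7 — a strict improvement.
Colin earns 2; deviating to b1 yields 4 — a strict improvement.
Both Rose and Colin have strictly profitable deviations.

Both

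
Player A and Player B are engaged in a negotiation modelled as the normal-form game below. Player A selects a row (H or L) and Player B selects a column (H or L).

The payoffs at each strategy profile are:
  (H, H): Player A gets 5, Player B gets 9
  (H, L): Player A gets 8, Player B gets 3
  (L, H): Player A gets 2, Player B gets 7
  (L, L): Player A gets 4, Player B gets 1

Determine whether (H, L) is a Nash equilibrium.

No

At (H, L), Player A earns 8; switching to L would give 4, so Player A has no profitable deviation.
Player B earns 3; switching to H would give 9, so Player B would deviate.
Since at least one player can profitably deviate, this is not a Nash equilibrium.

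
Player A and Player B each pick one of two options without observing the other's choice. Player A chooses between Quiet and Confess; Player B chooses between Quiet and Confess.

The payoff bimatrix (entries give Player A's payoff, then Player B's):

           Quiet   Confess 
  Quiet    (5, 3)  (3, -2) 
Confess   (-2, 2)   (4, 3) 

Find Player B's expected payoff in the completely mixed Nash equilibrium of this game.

First find x, the probability Player A plays Quiet, from Player B's indifference between Quiet and Confess: 3x + 2(1−x) = −2x + 3(1−x), giving x = 1/6.
Since Player B is indifferent in equilibrium, Player B's expected payoff equals the payoff from either column against (1/6, 5/6). Using Quiet: 3(1/6) + 2(5/6) = 13/6.

13/6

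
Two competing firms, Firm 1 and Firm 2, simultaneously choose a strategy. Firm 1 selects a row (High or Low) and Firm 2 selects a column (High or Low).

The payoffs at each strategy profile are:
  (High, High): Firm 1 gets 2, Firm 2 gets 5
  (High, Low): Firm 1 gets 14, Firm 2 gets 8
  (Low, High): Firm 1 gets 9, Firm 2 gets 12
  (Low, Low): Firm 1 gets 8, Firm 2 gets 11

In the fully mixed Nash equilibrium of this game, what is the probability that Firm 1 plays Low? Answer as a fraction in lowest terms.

Let x be the probability that Firm 1 plays High. In a completely mixed equilibrium, Firm 2 must be indifferent between High and Low.
Firm 2's expected payoff from High is 5x + 12(1−x); from Low it is 8x + 11(1−x).
Setting these equal: −7x + 12 = −3x + 11, so x = 1/4.
Therefore Firm 1 plays Low with probability 1 − 1/4 = 3/4.

3/4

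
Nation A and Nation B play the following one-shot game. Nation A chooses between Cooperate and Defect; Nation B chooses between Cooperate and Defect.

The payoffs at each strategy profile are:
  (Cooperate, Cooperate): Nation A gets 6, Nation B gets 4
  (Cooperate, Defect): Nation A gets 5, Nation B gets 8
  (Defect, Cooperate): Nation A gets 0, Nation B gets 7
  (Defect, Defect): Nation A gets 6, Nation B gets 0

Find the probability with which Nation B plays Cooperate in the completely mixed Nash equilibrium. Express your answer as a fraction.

1/7

Let y be the probability that Nation B plays Cooperate. In a completely mixed equilibrium, Nation A must be indifferent between Cooperate and Defect.
Nation A's expected payoff from Cooperate is 6y + 5(1−y); from Defect it is 6(1−y).
Setting these equal: y + 5 = −6y + 6, so y = 1/7.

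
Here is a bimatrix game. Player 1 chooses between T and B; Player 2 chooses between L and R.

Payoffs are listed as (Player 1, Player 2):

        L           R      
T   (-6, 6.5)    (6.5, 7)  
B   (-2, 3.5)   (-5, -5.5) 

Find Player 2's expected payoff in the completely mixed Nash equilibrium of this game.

First find x, the probability Player 1 plays T, from Player 2's indifference between L and R: 6.5x + 3.5(1−x) = 7x − 5.5(1−x), giving x = 18/19.
Since Player 2 is indifferent in equilibrium, Player 2's expected payoff equals the payoff from either column against (18/19, 1/19). Using L: 6.5(18/19) + 3.5(1/19) = 241/38.

241/38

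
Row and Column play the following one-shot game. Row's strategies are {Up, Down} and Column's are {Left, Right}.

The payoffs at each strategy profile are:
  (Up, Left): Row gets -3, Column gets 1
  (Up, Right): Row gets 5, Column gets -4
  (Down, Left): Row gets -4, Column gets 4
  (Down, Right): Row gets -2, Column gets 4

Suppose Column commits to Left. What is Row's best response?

Up

Against Left, Row earns -3 from Up and -4 from Down.
So Up is the best response.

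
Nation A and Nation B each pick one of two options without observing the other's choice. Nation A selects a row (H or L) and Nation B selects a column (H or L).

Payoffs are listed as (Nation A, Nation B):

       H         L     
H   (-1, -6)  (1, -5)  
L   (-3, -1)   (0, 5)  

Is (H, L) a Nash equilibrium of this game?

At (H, L), Nation A earns 1; switching to L would give 0, so Nation A has no profitable deviation.
Nation B earns -5; switching to H would give -6, so Nation B has no profitable deviation.
Neither player can gain by a unilateral deviation, so this profile is a Nash equilibrium.

Yes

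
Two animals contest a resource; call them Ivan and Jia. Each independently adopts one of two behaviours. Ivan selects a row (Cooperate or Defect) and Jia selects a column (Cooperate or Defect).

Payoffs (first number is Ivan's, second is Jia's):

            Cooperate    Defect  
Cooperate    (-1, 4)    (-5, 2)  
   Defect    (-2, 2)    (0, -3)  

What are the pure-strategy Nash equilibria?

(Cooperate, Cooperate)

(Cooperate, Cooperate): Ivan gets -1 ≥ -2 from Defect, and Jia gets 4 ≥ 2 from Defect — Nash equilibrium.
(Cooperate, Defect): Ivan prefers Defect (0 > -5); Jia prefers Cooperate (4 > 2) — not an equilibrium.
(Defect, Cooperate): Ivan prefers Cooperate (-1 > -2) — not an equilibrium.
(Defect, Defect): Jia prefers Cooperate (2 > -3) — not an equilibrium.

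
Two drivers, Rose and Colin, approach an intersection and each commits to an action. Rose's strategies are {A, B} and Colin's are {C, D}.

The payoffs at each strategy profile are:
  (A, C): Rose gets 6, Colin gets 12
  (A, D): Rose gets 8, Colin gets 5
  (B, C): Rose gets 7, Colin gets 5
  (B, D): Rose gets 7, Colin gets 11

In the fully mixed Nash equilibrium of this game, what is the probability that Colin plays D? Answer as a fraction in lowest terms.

1/2

Let y be the probability that Colin plays C. In a completely mixed equilibrium, Rose must be indifferent between A and B.
Rose's expected payoff from A is 6y + 8(1−y); from B it is 7y + 7(1−y).
Setting these equal: −2y + 8 = 7, so y = 1/2.
Therefore Colin plays D with probability 1 − 1/2 = 1/2.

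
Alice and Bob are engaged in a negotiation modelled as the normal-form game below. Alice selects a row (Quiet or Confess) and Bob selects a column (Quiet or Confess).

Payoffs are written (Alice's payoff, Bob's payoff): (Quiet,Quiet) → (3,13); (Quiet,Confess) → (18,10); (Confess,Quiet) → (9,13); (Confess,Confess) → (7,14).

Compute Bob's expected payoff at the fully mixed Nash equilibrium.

13

First find x, the probability Alice plays Quiet, from Bob's indifference between Quiet and Confess: 13x + 13(1−x) = 10x + 14(1−x), giving x = 1/4.
Since Bob is indifferent in equilibrium, Bob's expected payoff equals the payoff from either column against (1/4, 3/4). Using Quiet: 13(1/4) + 13(3/4) = 13.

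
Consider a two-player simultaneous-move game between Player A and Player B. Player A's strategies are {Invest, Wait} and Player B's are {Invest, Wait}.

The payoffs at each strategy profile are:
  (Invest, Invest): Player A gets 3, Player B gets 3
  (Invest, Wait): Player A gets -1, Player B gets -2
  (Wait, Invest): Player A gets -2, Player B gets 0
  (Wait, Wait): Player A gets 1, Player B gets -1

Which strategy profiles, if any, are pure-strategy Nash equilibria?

(Invest, Invest): Player A gets 3 ≥ -2 from Wait, and Player B gets 3 ≥ -2 from Wait — Nash equilibrium.
(Invest, Wait): Player A prefers Wait (1 > -1); Player B prefers Invest (3 > -2) — not an equilibrium.
(Wait, Invest): Player A prefers Invest (3 > -2) — not an equilibrium.
(Wait, Wait): Player B prefers Invest (0 > -1) — not an equilibrium.

(Invest, Invest)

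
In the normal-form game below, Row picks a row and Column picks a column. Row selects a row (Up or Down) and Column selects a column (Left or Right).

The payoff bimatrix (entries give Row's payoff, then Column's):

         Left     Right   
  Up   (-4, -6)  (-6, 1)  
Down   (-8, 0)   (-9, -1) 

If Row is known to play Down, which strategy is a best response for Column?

Against Down, Column earns 0 from Left and -1 from Right.
So Left is the best response.

Left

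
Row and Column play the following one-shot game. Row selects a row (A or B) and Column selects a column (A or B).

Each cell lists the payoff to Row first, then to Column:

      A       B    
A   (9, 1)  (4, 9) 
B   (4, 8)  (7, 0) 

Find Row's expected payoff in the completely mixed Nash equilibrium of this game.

First find q, the probability Column plays A, from Row's indifference between A and B: 9q + 4(1−q) = 4q + 7(1−q), giving q = 3/8.
Since Row is indifferent in equilibrium, Row's expected payoff equals the payoff from either row against (3/8, 5/8). Using A: 9(3/8) + 4(5/8) = 47/8.

47/8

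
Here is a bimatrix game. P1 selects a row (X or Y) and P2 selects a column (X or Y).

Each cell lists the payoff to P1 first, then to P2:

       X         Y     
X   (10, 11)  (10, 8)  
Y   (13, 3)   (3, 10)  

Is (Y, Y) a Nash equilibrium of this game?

At (Y, Y), P1 earns 3; switching to X would give 10, so P1 would deviate.
P2 earns 10; switching to X would give 3, so P2 has no profitable deviation.
Since at least one player can profitably deviate, this is not a Nash equilibrium.

No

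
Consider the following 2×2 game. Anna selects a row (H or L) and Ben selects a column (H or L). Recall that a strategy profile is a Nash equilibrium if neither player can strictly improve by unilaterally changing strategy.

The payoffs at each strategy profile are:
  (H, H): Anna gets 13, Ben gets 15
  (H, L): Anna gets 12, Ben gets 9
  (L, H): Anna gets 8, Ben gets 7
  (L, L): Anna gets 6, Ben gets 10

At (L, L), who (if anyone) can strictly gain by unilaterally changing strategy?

Anna at (L, L) earns 6; deviating to H yields 12 — a strict improvement.
Ben earns 10; deviating to H yields 7 — not better.
Only Anna has a strictly profitable deviation.

Anna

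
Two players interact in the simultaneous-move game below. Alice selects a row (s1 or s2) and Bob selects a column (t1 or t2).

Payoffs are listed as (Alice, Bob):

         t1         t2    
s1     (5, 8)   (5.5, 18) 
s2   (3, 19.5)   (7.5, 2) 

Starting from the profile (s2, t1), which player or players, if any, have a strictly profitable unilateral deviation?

Alice

Alice at (s2, t1) earns 3; deviating to s1 yields 5 — a strict improvement.
Bob earns 19.5; deviating to t2 yields 2 — not better.
Only Alice has a strictly profitable deviation.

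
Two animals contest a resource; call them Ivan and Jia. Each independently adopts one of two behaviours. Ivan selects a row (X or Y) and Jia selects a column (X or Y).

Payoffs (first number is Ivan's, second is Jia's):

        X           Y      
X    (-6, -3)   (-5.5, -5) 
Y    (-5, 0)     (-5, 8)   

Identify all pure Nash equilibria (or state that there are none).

(X, X): Ivan prefers Y (-5 > -6) — not an equilibrium.
(X, Y): Ivan prefers Y (-5 > -5.5); Jia prefers X (-3 > -5) — not an equilibrium.
(Y, X): Jia prefers Y (8 > 0) — not an equilibrium.
(Y, Y): Ivan gets -5 ≥ -5.5 from X, and Jia gets 8 ≥ 0 from X — Nash equilibrium.

(Y, Y)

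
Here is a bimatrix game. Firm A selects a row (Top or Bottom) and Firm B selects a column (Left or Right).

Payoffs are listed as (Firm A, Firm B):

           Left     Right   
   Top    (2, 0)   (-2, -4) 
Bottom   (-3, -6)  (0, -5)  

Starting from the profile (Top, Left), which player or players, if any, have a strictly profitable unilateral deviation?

Firm A at (Top, Left) earns 2; deviating to Bottom yields -3 — not better.
Firm B earns 0; deviating to Right yields -4 — not better.
Neither player can strictly improve; the profile is a Nash equilibrium.

Neither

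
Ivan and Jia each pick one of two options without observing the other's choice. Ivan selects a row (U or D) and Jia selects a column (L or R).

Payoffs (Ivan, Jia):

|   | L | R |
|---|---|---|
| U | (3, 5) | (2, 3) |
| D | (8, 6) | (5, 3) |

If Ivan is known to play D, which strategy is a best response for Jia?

Against D, Jia earns 6 from L and 3 from R.
So L is the best response.

L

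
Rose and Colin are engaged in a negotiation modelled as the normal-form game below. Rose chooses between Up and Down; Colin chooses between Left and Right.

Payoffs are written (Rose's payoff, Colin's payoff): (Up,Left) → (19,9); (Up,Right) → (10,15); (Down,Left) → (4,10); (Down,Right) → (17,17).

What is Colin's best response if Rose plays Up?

Right

Against Up, Colin earns 9 from Left and 15 from Right.
So Right is the best response.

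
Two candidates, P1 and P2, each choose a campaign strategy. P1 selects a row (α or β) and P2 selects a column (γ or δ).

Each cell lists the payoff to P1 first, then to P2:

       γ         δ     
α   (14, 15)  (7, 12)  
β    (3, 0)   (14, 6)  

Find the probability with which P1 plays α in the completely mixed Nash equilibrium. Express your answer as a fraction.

Let p be the probability that P1 plays α. In a completely mixed equilibrium, P2 must be indifferent between γ and δ.
P2's expected payoff from γ is 15p; from δ it is 12p + 6(1−p).
Setting these equal: 15p = 6p + 6, so p = 2/3.

2/3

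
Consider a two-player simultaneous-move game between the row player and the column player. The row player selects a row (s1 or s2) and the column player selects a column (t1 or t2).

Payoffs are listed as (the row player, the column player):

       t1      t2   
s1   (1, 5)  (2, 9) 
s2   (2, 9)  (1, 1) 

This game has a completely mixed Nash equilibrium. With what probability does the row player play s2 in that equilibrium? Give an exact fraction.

1/3

Let r be the probability that the row player plays s1. In a completely mixed equilibrium, the column player must be indifferent between t1 and t2.
The column player's expected payoff from t1 is 5r + 9(1−r); from t2 it is 9r + (1−r).
Setting these equal: −4r + 9 = 8r + 1, so r = 2/3.
Therefore the row player plays s2 with probability 1 − 2/3 = 1/3.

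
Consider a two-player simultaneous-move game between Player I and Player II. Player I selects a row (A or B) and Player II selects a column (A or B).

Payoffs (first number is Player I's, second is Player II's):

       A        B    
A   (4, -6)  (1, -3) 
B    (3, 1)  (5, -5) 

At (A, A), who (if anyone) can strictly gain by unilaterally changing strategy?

Player I at (A, A) earns 4; deviating to B yields 3 — not better.
Player II earns -6; deviating to B yields -3 — a strict improvement.
Only Player II has a strictly profitable deviation.

Player II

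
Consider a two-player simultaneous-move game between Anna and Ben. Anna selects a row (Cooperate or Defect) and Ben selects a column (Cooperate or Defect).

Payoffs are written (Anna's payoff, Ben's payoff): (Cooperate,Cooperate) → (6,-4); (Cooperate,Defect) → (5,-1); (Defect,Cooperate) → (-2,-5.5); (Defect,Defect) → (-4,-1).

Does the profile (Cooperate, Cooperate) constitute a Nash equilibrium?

At (Cooperate, Cooperate), Anna earns 6; switching to Defect would give -2, so Anna has no profitable deviation.
Ben earns -4; switching to Defect would give -1, so Ben would deviate.
Since at least one player can profitably deviate, this is not a Nash equilibrium.

No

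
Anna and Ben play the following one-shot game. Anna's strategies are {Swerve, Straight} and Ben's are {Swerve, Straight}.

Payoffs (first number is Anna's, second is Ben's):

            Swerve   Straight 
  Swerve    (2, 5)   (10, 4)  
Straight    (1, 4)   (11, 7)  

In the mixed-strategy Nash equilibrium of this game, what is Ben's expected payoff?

First find p, the probability Anna plays Swerve, from Ben's indifference between Swerve and Straight: 5p + 4(1−p) = 4p + 7(1−p), giving p = 3/4.
Since Ben is indifferent in equilibrium, Ben's expected payoff equals the payoff from either column against (3/4, 1/4). Using Swerve: 5(3/4) + 4(1/4) = 19/4.

19/4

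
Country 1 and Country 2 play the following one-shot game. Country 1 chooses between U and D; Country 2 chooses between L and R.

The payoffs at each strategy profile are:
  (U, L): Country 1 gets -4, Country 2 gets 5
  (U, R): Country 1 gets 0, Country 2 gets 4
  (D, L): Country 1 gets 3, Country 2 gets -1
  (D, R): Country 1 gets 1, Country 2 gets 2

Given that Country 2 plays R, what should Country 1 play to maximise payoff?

D

Against R, Country 1 earns 0 from U and 1 from D.
So D is the best response.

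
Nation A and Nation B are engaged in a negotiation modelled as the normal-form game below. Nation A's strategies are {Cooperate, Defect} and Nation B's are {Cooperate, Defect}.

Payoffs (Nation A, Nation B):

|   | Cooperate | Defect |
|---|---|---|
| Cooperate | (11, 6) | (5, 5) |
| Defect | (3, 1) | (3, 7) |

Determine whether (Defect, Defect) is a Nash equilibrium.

No

At (Defect, Defect), Nation A earns 3; switching to Cooperate would give 5, so Nation A would deviate.
Nation B earns 7; switching to Cooperate would give 1, so Nation B has no profitable deviation.
Since at least one player can profitably deviate, this is not a Nash equilibrium.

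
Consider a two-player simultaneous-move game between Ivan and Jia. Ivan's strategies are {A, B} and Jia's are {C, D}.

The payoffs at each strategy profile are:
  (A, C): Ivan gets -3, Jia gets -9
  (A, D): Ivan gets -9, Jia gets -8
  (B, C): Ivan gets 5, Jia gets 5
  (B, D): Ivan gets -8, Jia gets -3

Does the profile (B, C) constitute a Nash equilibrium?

At (B, C), Ivan earns 5; switching to A would give -3, so Ivan has no profitable deviation.
Jia earns 5; switching to D would give -3, so Jia has no profitable deviation.
Neither player can gain by a unilateral deviation, so this profile is a Nash equilibrium.

Yes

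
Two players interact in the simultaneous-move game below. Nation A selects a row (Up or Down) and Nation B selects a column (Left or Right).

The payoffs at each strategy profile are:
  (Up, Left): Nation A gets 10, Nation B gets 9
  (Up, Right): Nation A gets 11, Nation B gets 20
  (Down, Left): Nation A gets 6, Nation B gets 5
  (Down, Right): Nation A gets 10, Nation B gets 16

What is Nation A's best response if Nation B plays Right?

Up

Against Right, Nation A earns 11 from Up and 10 from Down.
So Up is the best response.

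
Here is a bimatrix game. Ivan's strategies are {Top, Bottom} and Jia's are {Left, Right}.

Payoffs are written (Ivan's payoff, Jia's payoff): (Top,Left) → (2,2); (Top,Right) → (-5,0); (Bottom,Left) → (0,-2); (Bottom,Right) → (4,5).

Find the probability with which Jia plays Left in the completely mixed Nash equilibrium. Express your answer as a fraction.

Let c be the probability that Jia plays Left. In a completely mixed equilibrium, Ivan must be indifferent between Top and Bottom.
Ivan's expected payoff from Top is 2c − 5(1−c); from Bottom it is 4(1−c).
Setting these equal: 7c − 5 = −4c + 4, so c = 9/11.

9/11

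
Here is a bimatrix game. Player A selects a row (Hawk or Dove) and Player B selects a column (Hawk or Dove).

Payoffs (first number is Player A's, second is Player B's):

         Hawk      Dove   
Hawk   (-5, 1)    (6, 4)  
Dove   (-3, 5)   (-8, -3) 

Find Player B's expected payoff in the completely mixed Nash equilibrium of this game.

First find x, the probability Player A plays Hawk, from Player B's indifference between Hawk and Dove: x + 5(1−x) = 4x − 3(1−x), giving x = 8/11.
Since Player B is indifferent in equilibrium, Player B's expected payoff equals the payoff from either column against (8/11, 3/11). Using Hawk: (8/11) + 5(3/11) = 23/11.

23/11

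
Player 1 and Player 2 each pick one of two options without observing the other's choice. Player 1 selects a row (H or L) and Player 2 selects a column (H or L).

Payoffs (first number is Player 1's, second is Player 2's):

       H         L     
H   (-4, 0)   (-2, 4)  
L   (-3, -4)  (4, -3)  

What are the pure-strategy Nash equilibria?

(H, H): Player 1 prefers L (-3 > -4); Player 2 prefers L (4 > 0) — not an equilibrium.
(H, L): Player 1 prefers L (4 > -2) — not an equilibrium.
(L, H): Player 2 prefers L (-3 > -4) — not an equilibrium.
(L, L): Player 1 gets 4 ≥ -2 from H, and Player 2 gets -3 ≥ -4 from H — Nash equilibrium.

(L, L)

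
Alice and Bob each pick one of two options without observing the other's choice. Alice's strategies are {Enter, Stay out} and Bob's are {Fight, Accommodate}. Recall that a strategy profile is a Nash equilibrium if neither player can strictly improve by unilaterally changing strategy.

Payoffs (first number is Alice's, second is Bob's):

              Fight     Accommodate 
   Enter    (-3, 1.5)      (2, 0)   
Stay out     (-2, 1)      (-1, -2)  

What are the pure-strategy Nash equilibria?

(Stay out, Fight)

(Enter, Fight): Alice prefers Stay out (-2 > -3) — not an equilibrium.
(Enter, Accommodate): Bob prefers Fight (1.5 > 0) — not an equilibrium.
(Stay out, Fight): Alice gets -2 ≥ -3 from Enter, and Bob gets 1 ≥ -2 from Accommodate — Nash equilibrium.
(Stay out, Accommodate): Alice prefers Enter (2 > -1); Bob prefers Fight (1 > -2) — not an equilibrium.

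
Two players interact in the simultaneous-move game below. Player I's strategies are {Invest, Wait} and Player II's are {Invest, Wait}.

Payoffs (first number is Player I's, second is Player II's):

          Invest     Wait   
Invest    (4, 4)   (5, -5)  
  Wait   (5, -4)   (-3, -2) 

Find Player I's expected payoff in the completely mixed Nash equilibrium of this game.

First find y, the probability Player II plays Invest, from Player I's indifference between Invest and Wait: 4y + 5(1−y) = 5y − 3(1−y), giving y = 8/9.
Since Player I is indifferent in equilibrium, Player I's expected payoff equals the payoff from either row against (8/9, 1/9). Using Invest: 4(8/9) + 5(1/9) = 37/9.

37/9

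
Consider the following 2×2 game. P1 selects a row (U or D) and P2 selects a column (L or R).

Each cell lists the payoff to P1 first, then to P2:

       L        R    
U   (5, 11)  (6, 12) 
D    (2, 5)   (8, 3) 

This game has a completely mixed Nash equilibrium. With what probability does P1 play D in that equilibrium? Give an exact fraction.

Let x be the probability that P1 plays U. In a completely mixed equilibrium, P2 must be indifferent between L and R.
P2's expected payoff from L is 11x + 5(1−x); from R it is 12x + 3(1−x).
Setting these equal: 6x + 5 = 9x + 3, so x = 2/3.
Therefore P1 plays D with probability 1 − 2/3 = 1/3.

1/3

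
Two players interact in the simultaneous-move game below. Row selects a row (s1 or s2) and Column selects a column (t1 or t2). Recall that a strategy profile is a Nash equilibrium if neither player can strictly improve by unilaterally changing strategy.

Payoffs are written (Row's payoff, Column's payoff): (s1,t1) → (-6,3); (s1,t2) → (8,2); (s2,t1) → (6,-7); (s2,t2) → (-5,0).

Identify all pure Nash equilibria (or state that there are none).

none

(s1, t1): Row prefers s2 (6 > -6) — not an equilibrium.
(s1, t2): Column prefers t1 (3 > 2) — not an equilibrium.
(s2, t1): Column prefers t2 (0 > -7) — not an equilibrium.
(s2, t2): Row prefers s1 (8 > -5) — not an equilibrium.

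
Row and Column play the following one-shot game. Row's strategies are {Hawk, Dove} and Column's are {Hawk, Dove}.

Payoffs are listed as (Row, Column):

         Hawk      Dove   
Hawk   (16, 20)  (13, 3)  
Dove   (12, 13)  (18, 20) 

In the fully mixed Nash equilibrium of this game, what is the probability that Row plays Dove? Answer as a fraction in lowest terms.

17/24

Let p be the probability that Row plays Hawk. In a completely mixed equilibrium, Column must be indifferent between Hawk and Dove.
Column's expected payoff from Hawk is 20p + 13(1−p); from Dove it is 3p + 20(1−p).
Setting these equal: 7p + 13 = −17p + 20, so p = 7/24.
Therefore Row plays Dove with probability 1 − 7/24 = 17/24.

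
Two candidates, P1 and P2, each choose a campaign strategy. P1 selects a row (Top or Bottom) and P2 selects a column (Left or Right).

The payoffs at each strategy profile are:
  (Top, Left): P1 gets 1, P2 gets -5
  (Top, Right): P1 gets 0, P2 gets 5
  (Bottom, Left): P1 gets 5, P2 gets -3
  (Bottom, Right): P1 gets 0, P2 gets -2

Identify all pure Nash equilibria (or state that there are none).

(Top, Left): P1 prefers Bottom (5 > 1); P2 prefers Right (5 > -5) — not an equilibrium.
(Top, Right): P1 gets 0 ≥ 0 from Bottom, and P2 gets 5 ≥ -5 from Left — Nash equilibrium.
(Bottom, Left): P2 prefers Right (-2 > -3) — not an equilibrium.
(Bottom, Right): P1 gets 0 ≥ 0 from Top, and P2 gets -2 ≥ -3 from Left — Nash equilibrium.

(Top, Right) and (Bottom, Right)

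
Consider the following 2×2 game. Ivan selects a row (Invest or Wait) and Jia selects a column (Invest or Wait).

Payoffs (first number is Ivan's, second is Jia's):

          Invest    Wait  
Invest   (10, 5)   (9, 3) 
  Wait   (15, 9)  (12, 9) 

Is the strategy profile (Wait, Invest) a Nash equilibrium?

At (Wait, Invest), Ivan earns 15; switching to Invest would give 10, so Ivan has no profitable deviation.
Jia earns 9; switching to Wait would give 9, so Jia has no profitable deviation.
Neither player can gain by a unilateral deviation, so this profile is a Nash equilibrium.

Yes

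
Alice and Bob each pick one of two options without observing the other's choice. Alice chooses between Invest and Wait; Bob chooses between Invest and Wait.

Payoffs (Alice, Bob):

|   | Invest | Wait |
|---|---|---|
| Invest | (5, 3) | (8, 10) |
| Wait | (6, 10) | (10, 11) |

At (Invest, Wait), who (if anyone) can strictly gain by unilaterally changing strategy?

Alice at (Invest, Wait) earns 8; deviating to Wait yields 10 — a strict improvement.
Bob earns 10; deviating to Invest yields 3 — not better.
Only Alice has a strictly profitable deviation.

Alice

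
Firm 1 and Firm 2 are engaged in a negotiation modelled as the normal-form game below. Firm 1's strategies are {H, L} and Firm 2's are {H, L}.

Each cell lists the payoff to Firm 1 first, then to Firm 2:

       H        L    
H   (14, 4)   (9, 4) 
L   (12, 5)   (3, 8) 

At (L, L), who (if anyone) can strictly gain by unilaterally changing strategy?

Firm 1

Firm 1 at (L, L) earns 3; deviating to H yields 9 — a strict improvement.
Firm 2 earns 8; deviating to H yields 5 — not better.
Only Firm 1 has a strictly profitable deviation.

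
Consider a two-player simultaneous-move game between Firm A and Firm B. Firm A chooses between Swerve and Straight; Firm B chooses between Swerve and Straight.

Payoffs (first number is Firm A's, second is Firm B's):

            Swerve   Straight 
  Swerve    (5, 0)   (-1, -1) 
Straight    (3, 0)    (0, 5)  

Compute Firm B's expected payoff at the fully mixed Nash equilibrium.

0

First find p, the probability Firm A plays Swerve, from Firm B's indifference between Swerve and Straight: 0 = −p + 5(1−p), giving p = 5/6.
Since Firm B is indifferent in equilibrium, Firm B's expected payoff equals the payoff from either column against (5/6, 1/6). Using Swerve: 0 = 0.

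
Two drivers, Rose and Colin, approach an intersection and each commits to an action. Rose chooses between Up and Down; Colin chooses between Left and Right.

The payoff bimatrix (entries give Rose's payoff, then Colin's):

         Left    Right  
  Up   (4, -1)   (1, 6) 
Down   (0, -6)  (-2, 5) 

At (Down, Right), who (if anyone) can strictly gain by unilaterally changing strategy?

Rose at (Down, Right) earns -2; deviating to Up yields 1 — a strict improvement.
Colin earns 5; deviating to Left yields -6 — not better.
Only Rose has a strictly profitable deviation.

Rose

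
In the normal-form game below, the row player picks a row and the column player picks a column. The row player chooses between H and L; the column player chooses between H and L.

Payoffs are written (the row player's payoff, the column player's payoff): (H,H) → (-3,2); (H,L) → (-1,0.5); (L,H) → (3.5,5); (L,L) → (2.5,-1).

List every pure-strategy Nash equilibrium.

(H, H): the row player prefers L (3.5 > -3) — not an equilibrium.
(H, L): the row player prefers L (2.5 > -1); the column player prefers H (2 > 0.5) — not an equilibrium.
(L, H): the row player gets 3.5 ≥ -3 from H, and the column player gets 5 ≥ -1 from L — Nash equilibrium.
(L, L): the column player prefers H (5 > -1) — not an equilibrium.

(L, H)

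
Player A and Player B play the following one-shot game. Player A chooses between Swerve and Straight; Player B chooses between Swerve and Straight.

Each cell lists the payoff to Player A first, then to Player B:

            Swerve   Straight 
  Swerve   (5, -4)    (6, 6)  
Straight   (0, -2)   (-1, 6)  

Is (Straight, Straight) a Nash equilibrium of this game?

No

At (Straight, Straight), Player A earns -1; switching to Swerve would give 6, so Player A would deviate.
Player B earns 6; switching to Swerve would give -2, so Player B has no profitable deviation.
Since at least one player can profitably deviate, this is not a Nash equilibrium.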